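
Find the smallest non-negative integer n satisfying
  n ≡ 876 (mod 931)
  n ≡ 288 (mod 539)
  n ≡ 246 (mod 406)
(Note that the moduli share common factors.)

291348

gcd(931, 539) = 49 and 49 | (288 − 876), so the pair is consistent; merging gives n ≡ 4600 (mod 10241), where 10241 = lcm(931, 539).
gcd(10241, 406) = 7 and 7 | (246 − 4600), so the pair is consistent; merging gives n ≡ 291348 (mod 593978), where 593978 = lcm(10241, 406).
The solution is unique modulo lcm(931, 539, 406) = 593978.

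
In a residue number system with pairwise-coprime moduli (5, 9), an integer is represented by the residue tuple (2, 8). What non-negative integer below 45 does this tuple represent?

17

Combine the congruences pairwise.
From x ≡ 2 (mod 5) write x = 2 + 5t. Substituting into x ≡ 8 (mod 9) gives 5t ≡ 6 (mod 9), and since 5⁻¹ ≡ 2 (mod 9), t ≡ 3. Hence x ≡ 2 + 5·3 = 17 (mod 45).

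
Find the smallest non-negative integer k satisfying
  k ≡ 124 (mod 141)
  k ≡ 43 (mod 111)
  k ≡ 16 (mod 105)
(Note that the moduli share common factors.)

172426

gcd(141, 111) = 3 and 3 | (43 − 124), so the pair is consistent; merging gives k ≡ 265 (mod 5217), where 5217 = lcm(141, 111).
gcd(5217, 105) = 3 and 3 | (16 − 265), so the pair is consistent; merging gives k ≡ 172426 (mod 182595), where 182595 = lcm(5217, 105).
The solution is unique modulo lcm(141, 111, 105) = 182595.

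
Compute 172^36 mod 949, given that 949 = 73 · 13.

Mod 73: 172 ≡ 26; 26^36 ≡ 72 (mod 73).
Mod 13: 172 ≡ 3; since 12 | 36, by Fermat 3^36 ≡ 1 (mod 13).
Combine by CRT: x ≡ 72 (mod 73), x ≡ 1 (mod 13) ⇒ x ≡ 729 (mod 949).

729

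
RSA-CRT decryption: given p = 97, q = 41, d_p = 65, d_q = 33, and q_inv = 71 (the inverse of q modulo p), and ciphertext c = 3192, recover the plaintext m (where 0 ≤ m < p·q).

3468

m₁ = c^(d_p) mod p: c ≡ 88 (mod 97), and 88^65 mod 97 = 73.
m₂ = c^(d_q) mod q: c ≡ 35 (mod 41), and 35^33 mod 41 = 24.
h = q_inv·(m₁ − m₂) mod p = 71·(73 − 24) mod 97 = 84.
m = m₂ + h·q = 24 + 84·41 = 3468.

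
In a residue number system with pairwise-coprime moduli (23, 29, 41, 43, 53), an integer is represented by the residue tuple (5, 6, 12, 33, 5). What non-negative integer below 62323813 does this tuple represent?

The moduli are pairwise coprime; N = 23·29·41·43·53 = 62323813.
N/23 = 2709731; 2709731 ≡ 9 (mod 23); 9·18 ≡ 1, so inverse 18.
N/29 = 2149097; 2149097 ≡ 23 (mod 29); 23·24 ≡ 1, so inverse 24.
N/41 = 1520093; 1520093 ≡ 18 (mod 41); 18·16 ≡ 1, so inverse 16.
N/43 = 1449391; 1449391 ≡ 33 (mod 43); 33·30 ≡ 1, so inverse 30.
N/53 = 1175921; 1175921 ≡ 10 (mod 53); 10·16 ≡ 1, so inverse 16.
x ≡ 5·2709731·18 + 6·2149097·24 + 12·1520093·16 + 33·1449391·30 + 5·1175921·16 = 2374174384.
2374174384 mod 62323813 = 5869490.

5869490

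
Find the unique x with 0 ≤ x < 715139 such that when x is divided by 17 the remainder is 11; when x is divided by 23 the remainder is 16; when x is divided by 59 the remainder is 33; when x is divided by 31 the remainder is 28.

From x ≡ 11 (mod 17) write x = 11 + 17t. Substituting into x ≡ 16 (mod 23) gives 17t ≡ 5 (mod 23), and since 17⁻¹ ≡ 19 (mod 23), t ≡ 3. Hence x ≡ 11 + 17·3 = 62 (mod 391).
From x ≡ 62 (mod 391) write x = 62 + 391t. Substituting into x ≡ 33 (mod 59) gives 391t ≡ 30 (mod 59), and since 37⁻¹ ≡ 8 (mod 59), t ≡ 4. Hence x ≡ 62 + 391·4 = 1626 (mod 23069).
From x ≡ 1626 (mod 23069) write x = 1626 + 23069t. Substituting into x ≡ 28 (mod 31) gives 23069t ≡ 14 (mod 31), and since 5⁻¹ ≡ 25 (mod 31), t ≡ 9. Hence x ≡ 1626 + 23069·9 = 209247 (mod 715139).

209247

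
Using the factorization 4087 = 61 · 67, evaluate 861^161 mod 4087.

Mod 61: 861 ≡ 7; by Fermat, exponent reduces to 161 mod 60 = 41; 7^41 ≡ 30 (mod 61).
Mod 67: 861 ≡ 57; by Fermat, exponent reduces to 161 mod 66 = 29; 57^29 ≡ 63 (mod 67).
Combine by CRT: x ≡ 30 (mod 61), x ≡ 63 (mod 67) ⇒ x ≡ 1738 (mod 4087).

1738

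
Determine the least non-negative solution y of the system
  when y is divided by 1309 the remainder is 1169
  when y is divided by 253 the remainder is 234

26040

gcd(1309, 253) = 11 and 11 | (234 − 1169), so the pair is consistent; merging gives y ≡ 26040 (mod 30107), where 30107 = lcm(1309, 253).
The solution is unique modulo lcm(1309, 253) = 30107.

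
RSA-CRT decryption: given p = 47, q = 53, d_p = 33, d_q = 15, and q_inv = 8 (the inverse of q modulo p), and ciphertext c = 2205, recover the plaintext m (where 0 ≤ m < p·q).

934

m₁ = c^(d_p) mod p: c ≡ 43 (mod 47), and 43^33 mod 47 = 41.
m₂ = c^(d_q) mod q: c ≡ 32 (mod 53), and 32^15 mod 53 = 33.
h = q_inv·(m₁ − m₂) mod p = 8·(41 − 33) mod 47 = 17.
m = m₂ + h·q = 33 + 17·53 = 934.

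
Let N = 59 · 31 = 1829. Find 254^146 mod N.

749

Mod 59: 254 ≡ 18; by Fermat, exponent reduces to 146 mod 58 = 30; 18^30 ≡ 41 (mod 59).
Mod 31: 254 ≡ 6; by Fermat, exponent reduces to 146 mod 30 = 26; 6^26 ≡ 5 (mod 31).
Combine by CRT: x ≡ 41 (mod 59), x ≡ 5 (mod 31) ⇒ x ≡ 749 (mod 1829).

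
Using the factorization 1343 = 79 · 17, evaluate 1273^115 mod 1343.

Mod 79: 1273 ≡ 9; by Fermat, exponent reduces to 115 mod 78 = 37; 9^37 ≡ 40 (mod 79).
Mod 17: 1273 ≡ 15; by Fermat, exponent reduces to 115 mod 16 = 3; 15^3 ≡ 9 (mod 17).
Combine by CRT: x ≡ 40 (mod 79), x ≡ 9 (mod 17) ⇒ x ≡ 672 (mod 1343).

672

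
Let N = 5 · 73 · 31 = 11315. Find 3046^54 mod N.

Mod 5: 3046 ≡ 1; by Fermat, exponent reduces to 54 mod 4 = 2; 1^2 ≡ 1 (mod 5).
Mod 73: 3046 ≡ 53; 53^54 ≡ 46 (mod 73).
Mod 31: 3046 ≡ 8; by Fermat, exponent reduces to 54 mod 30 = 24; 8^24 ≡ 4 (mod 31).
Combine by CRT: x ≡ 1 (mod 5), x ≡ 46 (mod 73), x ≡ 4 (mod 31) ⇒ x ≡ 2236 (mod 11315).

2236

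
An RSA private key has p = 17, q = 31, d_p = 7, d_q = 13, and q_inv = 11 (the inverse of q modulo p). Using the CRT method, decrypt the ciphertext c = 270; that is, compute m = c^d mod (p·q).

m₁ = c^(d_p) mod p: c ≡ 15 (mod 17), and 15^7 mod 17 = 8.
m₂ = c^(d_q) mod q: c ≡ 22 (mod 31), and 22^13 mod 31 = 13.
h = q_inv·(m₁ − m₂) mod p = 11·(8 − 13) mod 17 = 13.
m = m₂ + h·q = 13 + 13·31 = 416.

416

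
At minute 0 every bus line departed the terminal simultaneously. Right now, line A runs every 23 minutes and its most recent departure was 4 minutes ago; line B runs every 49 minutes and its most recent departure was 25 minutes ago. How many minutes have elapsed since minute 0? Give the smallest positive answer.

From t ≡ 4 (mod 23) write t = 4 + 23s. Substituting into t ≡ 25 (mod 49) gives 23s ≡ 21 (mod 49), and since 23⁻¹ ≡ 32 (mod 49), s ≡ 35. Hence t ≡ 4 + 23·35 = 809 (mod 1127).

809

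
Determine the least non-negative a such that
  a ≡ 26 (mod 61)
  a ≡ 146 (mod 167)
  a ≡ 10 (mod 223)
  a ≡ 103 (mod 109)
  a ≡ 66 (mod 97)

12840750553

The moduli are pairwise coprime; N = 61·167·223·109·97 = 24018694673.
N/61 = 393749093; 393749093 ≡ 10 (mod 61); 10·55 ≡ 1, so inverse 55.
N/167 = 143824519; 143824519 ≡ 111 (mod 167); 111·164 ≡ 1, so inverse 164.
N/223 = 107707151; 107707151 ≡ 158 (mod 223); 158·24 ≡ 1, so inverse 24.
N/109 = 220354997; 220354997 ≡ 52 (mod 109); 52·65 ≡ 1, so inverse 65.
N/97 = 247615409; 247615409 ≡ 17 (mod 97); 17·40 ≡ 1, so inverse 40.
a ≡ 26·393749093·55 + 146·143824519·164 + 10·107707151·24 + 103·220354997·65 + 66·247615409·40 = 6161626586841.
6161626586841 mod 24018694673 = 12840750553.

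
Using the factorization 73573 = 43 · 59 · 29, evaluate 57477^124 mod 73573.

51824

Mod 43: 57477 ≡ 29; by Fermat, exponent reduces to 124 mod 42 = 40; 29^40 ≡ 9 (mod 43).
Mod 59: 57477 ≡ 11; by Fermat, exponent reduces to 124 mod 58 = 8; 11^8 ≡ 22 (mod 59).
Mod 29: 57477 ≡ 28; by Fermat, exponent reduces to 124 mod 28 = 12; 28^12 ≡ 1 (mod 29).
Combine by CRT: x ≡ 9 (mod 43), x ≡ 22 (mod 59), x ≡ 1 (mod 29) ⇒ x ≡ 51824 (mod 73573).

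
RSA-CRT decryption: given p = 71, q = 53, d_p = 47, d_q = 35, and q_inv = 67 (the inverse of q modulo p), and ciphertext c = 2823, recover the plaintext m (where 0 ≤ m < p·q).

m₁ = c^(d_p) mod p: c ≡ 54 (mod 71), and 54^47 mod 71 = 5.
m₂ = c^(d_q) mod q: c ≡ 14 (mod 53), and 14^35 mod 53 = 32.
h = q_inv·(m₁ − m₂) mod p = 67·(5 − 32) mod 71 = 37.
m = m₂ + h·q = 32 + 37·53 = 1993.

1993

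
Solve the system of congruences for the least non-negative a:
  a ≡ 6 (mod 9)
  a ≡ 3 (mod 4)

15

From a ≡ 6 (mod 9) write a = 6 + 9t. Substituting into a ≡ 3 (mod 4) gives 9t ≡ 1 (mod 4), and since 1⁻¹ ≡ 1 (mod 4), t ≡ 1. Hence a ≡ 6 + 9·1 = 15 (mod 36).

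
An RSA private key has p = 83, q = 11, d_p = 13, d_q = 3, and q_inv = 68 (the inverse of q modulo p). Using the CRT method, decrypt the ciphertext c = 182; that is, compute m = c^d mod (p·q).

m₁ = c^(d_p) mod p: c ≡ 16 (mod 83), and 16^13 mod 83 = 27.
m₂ = c^(d_q) mod q: c ≡ 6 (mod 11), and 6^3 mod 11 = 7.
h = q_inv·(m₁ − m₂) mod p = 68·(27 − 7) mod 83 = 32.
m = m₂ + h·q = 7 + 32·11 = 359.

359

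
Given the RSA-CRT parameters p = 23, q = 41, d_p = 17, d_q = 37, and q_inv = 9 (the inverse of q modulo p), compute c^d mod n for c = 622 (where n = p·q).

93

m₁ = c^(d_p) mod p: c ≡ 1 (mod 23), and 1^17 mod 23 = 1.
m₂ = c^(d_q) mod q: c ≡ 7 (mod 41), and 7^37 mod 41 = 11.
h = q_inv·(m₁ − m₂) mod p = 9·(1 − 11) mod 23 = 2.
m = m₂ + h·q = 11 + 2·41 = 93.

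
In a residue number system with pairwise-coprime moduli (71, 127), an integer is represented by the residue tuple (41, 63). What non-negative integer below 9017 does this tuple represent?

From x ≡ 41 (mod 71) write x = 41 + 71t. Substituting into x ≡ 63 (mod 127) gives 71t ≡ 22 (mod 127), and since 71⁻¹ ≡ 34 (mod 127), t ≡ 113. Hence x ≡ 41 + 71·113 = 8064 (mod 9017).

8064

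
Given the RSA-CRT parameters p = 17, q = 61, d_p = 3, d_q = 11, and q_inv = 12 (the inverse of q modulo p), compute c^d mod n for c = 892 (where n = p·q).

m₁ = c^(d_p) mod p: c ≡ 8 (mod 17), and 8^3 mod 17 = 2.
m₂ = c^(d_q) mod q: c ≡ 38 (mod 61), and 38^11 mod 61 = 23.
h = q_inv·(m₁ − m₂) mod p = 12·(2 − 23) mod 17 = 3.
m = m₂ + h·q = 23 + 3·61 = 206.

206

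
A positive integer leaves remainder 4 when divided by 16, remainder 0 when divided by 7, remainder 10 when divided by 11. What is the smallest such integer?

868

From x ≡ 4 (mod 16) write x = 4 + 16t. Substituting into x ≡ 0 (mod 7) gives 16t ≡ 3 (mod 7), and since 2⁻¹ ≡ 4 (mod 7), t ≡ 5. Hence x ≡ 4 + 16·5 = 84 (mod 112).
From x ≡ 84 (mod 112) write x = 84 + 112t. Substituting into x ≡ 10 (mod 11) gives 112t ≡ 3 (mod 11), and since 2⁻¹ ≡ 6 (mod 11), t ≡ 7. Hence x ≡ 84 + 112·7 = 868 (mod 1232).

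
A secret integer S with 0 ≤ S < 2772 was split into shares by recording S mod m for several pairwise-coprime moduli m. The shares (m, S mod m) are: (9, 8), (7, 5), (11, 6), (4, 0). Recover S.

The moduli are pairwise coprime; N = 9·7·11·4 = 2772.
N/9 = 308; 308 ≡ 2 (mod 9); 2·5 ≡ 1, so inverse 5.
N/7 = 396; 396 ≡ 4 (mod 7); 4·2 ≡ 1, so inverse 2.
N/11 = 252; 252 ≡ 10 (mod 11); 10·10 ≡ 1, so inverse 10.
N/4 = 693; 693 ≡ 1 (mod 4), inverse 1.
S ≡ 8·308·5 + 5·396·2 + 6·252·10 + 0·693·1 = 31400.
31400 mod 2772 = 908.

908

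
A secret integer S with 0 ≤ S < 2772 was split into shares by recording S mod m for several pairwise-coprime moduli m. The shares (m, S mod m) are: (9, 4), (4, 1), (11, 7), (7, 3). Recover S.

1921

From S ≡ 4 (mod 9) write S = 4 + 9t. Substituting into S ≡ 1 (mod 4) gives 9t ≡ 1 (mod 4), and since 1⁻¹ ≡ 1 (mod 4), t ≡ 1. Hence S ≡ 4 + 9·1 = 13 (mod 36).
From S ≡ 13 (mod 36) write S = 13 + 36t. Substituting into S ≡ 7 (mod 11) gives 36t ≡ 5 (mod 11), and since 3⁻¹ ≡ 4 (mod 11), t ≡ 9. Hence S ≡ 13 + 36·9 = 337 (mod 396).
From S ≡ 337 (mod 396) write S = 337 + 396t. Substituting into S ≡ 3 (mod 7) gives 396t ≡ 2 (mod 7), and since 4⁻¹ ≡ 2 (mod 7), t ≡ 4. Hence S ≡ 337 + 396·4 = 1921 (mod 2772).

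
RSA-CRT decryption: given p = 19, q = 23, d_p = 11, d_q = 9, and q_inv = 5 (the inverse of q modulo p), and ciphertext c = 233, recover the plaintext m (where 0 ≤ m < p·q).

m₁ = c^(d_p) mod p: c ≡ 5 (mod 19), and 5^11 mod 19 = 6.
m₂ = c^(d_q) mod q: c ≡ 3 (mod 23), and 3^9 mod 23 = 18.
h = q_inv·(m₁ − m₂) mod p = 5·(6 − 18) mod 19 = 16.
m = m₂ + h·q = 18 + 16·23 = 386.

386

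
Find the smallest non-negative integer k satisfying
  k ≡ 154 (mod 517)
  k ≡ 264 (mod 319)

3773

gcd(517, 319) = 11 and 11 | (264 − 154), so the pair is consistent; merging gives k ≡ 3773 (mod 14993), where 14993 = lcm(517, 319).
The solution is unique modulo lcm(517, 319) = 14993.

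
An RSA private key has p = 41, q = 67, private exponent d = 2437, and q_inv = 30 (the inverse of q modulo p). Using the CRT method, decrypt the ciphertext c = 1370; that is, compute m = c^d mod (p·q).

d_p = d mod (p−1) = 2437 mod 40 = 37; d_q = d mod (q−1) = 61.
m₁ = c^(d_p) mod p: c ≡ 17 (mod 41), and 17^37 mod 41 = 35.
m₂ = c^(d_q) mod q: c ≡ 30 (mod 67), and 30^61 mod 67 = 30.
h = q_inv·(m₁ − m₂) mod p = 30·(35 − 30) mod 41 = 27.
m = m₂ + h·q = 30 + 27·67 = 1839.

1839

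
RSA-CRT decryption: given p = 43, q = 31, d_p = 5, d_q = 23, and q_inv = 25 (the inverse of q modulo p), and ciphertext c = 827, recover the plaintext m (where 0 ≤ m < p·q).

885

m₁ = c^(d_p) mod p: c ≡ 10 (mod 43), and 10^5 mod 43 = 25.
m₂ = c^(d_q) mod q: c ≡ 21 (mod 31), and 21^23 mod 31 = 17.
h = q_inv·(m₁ − m₂) mod p = 25·(25 − 17) mod 43 = 28.
m = m₂ + h·q = 17 + 28·31 = 885.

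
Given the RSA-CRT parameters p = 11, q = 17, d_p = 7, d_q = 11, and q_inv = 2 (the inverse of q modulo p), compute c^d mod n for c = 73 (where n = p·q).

28

m₁ = c^(d_p) mod p: c ≡ 7 (mod 11), and 7^7 mod 11 = 6.
m₂ = c^(d_q) mod q: c ≡ 5 (mod 17), and 5^11 mod 17 = 11.
h = q_inv·(m₁ − m₂) mod p = 2·(6 − 11) mod 11 = 1.
m = m₂ + h·q = 11 + 1·17 = 28.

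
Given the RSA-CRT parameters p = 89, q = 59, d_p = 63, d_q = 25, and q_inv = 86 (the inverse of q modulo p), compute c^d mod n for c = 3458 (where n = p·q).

m₁ = c^(d_p) mod p: c ≡ 76 (mod 89), and 76^63 mod 89 = 33.
m₂ = c^(d_q) mod q: c ≡ 36 (mod 59), and 36^25 mod 59 = 15.
h = q_inv·(m₁ − m₂) mod p = 86·(33 − 15) mod 89 = 35.
m = m₂ + h·q = 15 + 35·59 = 2080.

2080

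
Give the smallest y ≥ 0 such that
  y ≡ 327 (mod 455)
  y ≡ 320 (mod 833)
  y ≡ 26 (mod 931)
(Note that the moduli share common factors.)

Combine the congruences pairwise.
gcd(455, 833) = 7 and 7 | (320 − 327), so the pair is consistent; merging gives y ≡ 49467 (mod 54145), where 54145 = lcm(455, 833).
gcd(54145, 931) = 49 and 49 | (26 − 49467), so the pair is consistent; merging gives y ≡ 699207 (mod 1028755), where 1028755 = lcm(54145, 931).
The solution is unique modulo lcm(455, 833, 931) = 1028755.

699207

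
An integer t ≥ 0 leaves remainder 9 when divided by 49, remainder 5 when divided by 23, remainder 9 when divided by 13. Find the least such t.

10838

From t ≡ 9 (mod 49) write t = 9 + 49s. Substituting into t ≡ 5 (mod 23) gives 49s ≡ 19 (mod 23), and since 3⁻¹ ≡ 8 (mod 23), s ≡ 14. Hence t ≡ 9 + 49·14 = 695 (mod 1127).
From t ≡ 695 (mod 1127) write t = 695 + 1127s. Substituting into t ≡ 9 (mod 13) gives 1127s ≡ 3 (mod 13), and since 9⁻¹ ≡ 3 (mod 13), s ≡ 9. Hence t ≡ 695 + 1127·9 = 10838 (mod 14651).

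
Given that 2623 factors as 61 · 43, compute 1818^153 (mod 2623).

Mod 61: 1818 ≡ 49; by Fermat, exponent reduces to 153 mod 60 = 33; 49^33 ≡ 41 (mod 61).
Mod 43: 1818 ≡ 12; by Fermat, exponent reduces to 153 mod 42 = 27; 12^27 ≡ 22 (mod 43).
Combine by CRT: x ≡ 41 (mod 61), x ≡ 22 (mod 43) ⇒ x ≡ 1871 (mod 2623).

1871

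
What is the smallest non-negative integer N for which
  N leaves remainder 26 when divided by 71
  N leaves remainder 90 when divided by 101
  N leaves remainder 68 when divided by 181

1064529

From N ≡ 26 (mod 71) write N = 26 + 71t. Substituting into N ≡ 90 (mod 101) gives 71t ≡ 64 (mod 101), and since 71⁻¹ ≡ 37 (mod 101), t ≡ 45. Hence N ≡ 26 + 71·45 = 3221 (mod 7171).
From N ≡ 3221 (mod 7171) write N = 3221 + 7171t. Substituting into N ≡ 68 (mod 181) gives 7171t ≡ 105 (mod 181), and since 112⁻¹ ≡ 160 (mod 181), t ≡ 148. Hence N ≡ 3221 + 7171·148 = 1064529 (mod 1297951).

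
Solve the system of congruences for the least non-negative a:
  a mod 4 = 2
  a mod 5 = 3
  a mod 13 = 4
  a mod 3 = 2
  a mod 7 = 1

From a ≡ 2 (mod 4) write a = 2 + 4t. Substituting into a ≡ 3 (mod 5) gives 4t ≡ 1 (mod 5), and since 4⁻¹ ≡ 4 (mod 5), t ≡ 4. Hence a ≡ 2 + 4·4 = 18 (mod 20).
From a ≡ 18 (mod 20) write a = 18 + 20t. Substituting into a ≡ 4 (mod 13) gives 20t ≡ 12 (mod 13), and since 7⁻¹ ≡ 2 (mod 13), t ≡ 11. Hence a ≡ 18 + 20·11 = 238 (mod 260).
From a ≡ 238 (mod 260) write a = 238 + 260t. Substituting into a ≡ 2 (mod 3) gives 260t ≡ 1 (mod 3), and since 2⁻¹ ≡ 2 (mod 3), t ≡ 2. Hence a ≡ 238 + 260·2 = 758 (mod 780).
From a ≡ 758 (mod 780) write a = 758 + 780t. Substituting into a ≡ 1 (mod 7) gives 780t ≡ 6 (mod 7), and since 3⁻¹ ≡ 5 (mod 7), t ≡ 2. Hence a ≡ 758 + 780·2 = 2318 (mod 5460).

2318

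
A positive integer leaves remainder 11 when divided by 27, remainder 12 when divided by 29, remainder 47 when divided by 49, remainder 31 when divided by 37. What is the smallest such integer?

The moduli are pairwise coprime; N = 27·29·49·37 = 1419579.
N/27 = 52577; 52577 ≡ 8 (mod 27); 8·17 ≡ 1, so inverse 17.
N/29 = 48951; 48951 ≡ 28 (mod 29); 28·28 ≡ 1, so inverse 28.
N/49 = 28971; 28971 ≡ 12 (mod 49); 12·45 ≡ 1, so inverse 45.
N/37 = 38367; 38367 ≡ 35 (mod 37); 35·18 ≡ 1, so inverse 18.
t ≡ 11·52577·17 + 12·48951·28 + 47·28971·45 + 31·38367·18 = 108961886.
108961886 mod 1419579 = 1073882.

1073882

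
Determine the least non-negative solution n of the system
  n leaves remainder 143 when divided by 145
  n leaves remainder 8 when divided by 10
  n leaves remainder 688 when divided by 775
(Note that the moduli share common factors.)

39438

Combine the congruences pairwise.
gcd(145, 10) = 5 and 5 | (8 − 143), so the pair is consistent; merging gives n ≡ 288 (mod 290), where 290 = lcm(145, 10).
gcd(290, 775) = 5 and 5 | (688 − 288), so the pair is consistent; merging gives n ≡ 39438 (mod 44950), where 44950 = lcm(290, 775).
The solution is unique modulo lcm(145, 10, 775) = 44950.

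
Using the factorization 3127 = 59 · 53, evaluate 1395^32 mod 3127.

Mod 59: 1395 ≡ 38; 38^32 ≡ 57 (mod 59).
Mod 53: 1395 ≡ 17; 17^32 ≡ 44 (mod 53).
Combine by CRT: x ≡ 57 (mod 59), x ≡ 44 (mod 53) ⇒ x ≡ 2535 (mod 3127).

2535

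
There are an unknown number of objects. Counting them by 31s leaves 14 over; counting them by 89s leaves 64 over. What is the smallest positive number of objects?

2556

From N ≡ 14 (mod 31) write N = 14 + 31t. Substituting into N ≡ 64 (mod 89) gives 31t ≡ 50 (mod 89), and since 31⁻¹ ≡ 23 (mod 89), t ≡ 82. Hence N ≡ 14 + 31·82 = 2556 (mod 2759).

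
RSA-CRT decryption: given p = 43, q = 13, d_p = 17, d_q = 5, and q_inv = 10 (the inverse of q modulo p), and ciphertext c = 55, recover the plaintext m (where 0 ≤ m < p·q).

503

m₁ = c^(d_p) mod p: c ≡ 12 (mod 43), and 12^17 mod 43 = 30.
m₂ = c^(d_q) mod q: c ≡ 3 (mod 13), and 3^5 mod 13 = 9.
h = q_inv·(m₁ − m₂) mod p = 10·(30 − 9) mod 43 = 38.
m = m₂ + h·q = 9 + 38·13 = 503.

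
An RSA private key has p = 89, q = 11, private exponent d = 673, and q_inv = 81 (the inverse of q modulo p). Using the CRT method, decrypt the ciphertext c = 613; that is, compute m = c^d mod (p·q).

d_p = d mod (p−1) = 673 mod 88 = 57; d_q = d mod (q−1) = 3.
m₁ = c^(d_p) mod p: c ≡ 79 (mod 89), and 79^57 mod 89 = 18.
m₂ = c^(d_q) mod q: c ≡ 8 (mod 11), and 8^3 mod 11 = 6.
h = q_inv·(m₁ − m₂) mod p = 81·(18 − 6) mod 89 = 82.
m = m₂ + h·q = 6 + 82·11 = 908.

908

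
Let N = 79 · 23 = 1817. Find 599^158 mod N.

Mod 79: 599 ≡ 46; by Fermat, exponent reduces to 158 mod 78 = 2; 46^2 ≡ 62 (mod 79).
Mod 23: 599 ≡ 1; by Fermat, exponent reduces to 158 mod 22 = 4; 1^4 ≡ 1 (mod 23).
Combine by CRT: x ≡ 62 (mod 79), x ≡ 1 (mod 23) ⇒ x ≡ 852 (mod 1817).

852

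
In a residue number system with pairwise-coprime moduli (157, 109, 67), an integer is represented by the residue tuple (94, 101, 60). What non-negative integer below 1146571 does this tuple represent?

From x ≡ 94 (mod 157) write x = 94 + 157t. Substituting into x ≡ 101 (mod 109) gives 157t ≡ 7 (mod 109), and since 48⁻¹ ≡ 25 (mod 109), t ≡ 66. Hence x ≡ 94 + 157·66 = 10456 (mod 17113).
From x ≡ 10456 (mod 17113) write x = 10456 + 17113t. Substituting into x ≡ 60 (mod 67) gives 17113t ≡ 56 (mod 67), and since 28⁻¹ ≡ 12 (mod 67), t ≡ 2. Hence x ≡ 10456 + 17113·2 = 44682 (mod 1146571).

44682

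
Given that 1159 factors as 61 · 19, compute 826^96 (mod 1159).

Mod 61: 826 ≡ 33; by Fermat, exponent reduces to 96 mod 60 = 36; 33^36 ≡ 58 (mod 61).
Mod 19: 826 ≡ 9; by Fermat, exponent reduces to 96 mod 18 = 6; 9^6 ≡ 11 (mod 19).
Combine by CRT: x ≡ 58 (mod 61), x ≡ 11 (mod 19) ⇒ x ≡ 790 (mod 1159).

790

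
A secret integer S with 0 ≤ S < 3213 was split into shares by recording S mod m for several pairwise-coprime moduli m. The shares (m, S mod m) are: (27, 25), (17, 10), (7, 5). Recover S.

1132

The moduli are pairwise coprime; N = 27·17·7 = 3213.
N/27 = 119; 119 ≡ 11 (mod 27); 11·5 ≡ 1, so inverse 5.
N/17 = 189; 189 ≡ 2 (mod 17); 2·9 ≡ 1, so inverse 9.
N/7 = 459; 459 ≡ 4 (mod 7); 4·2 ≡ 1, so inverse 2.
S ≡ 25·119·5 + 10·189·9 + 5·459·2 = 36475.
36475 mod 3213 = 1132.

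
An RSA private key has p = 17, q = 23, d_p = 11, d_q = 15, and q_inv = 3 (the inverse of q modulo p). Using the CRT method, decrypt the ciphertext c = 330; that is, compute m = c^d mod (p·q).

m₁ = c^(d_p) mod p: c ≡ 7 (mod 17), and 7^11 mod 17 = 14.
m₂ = c^(d_q) mod q: c ≡ 8 (mod 23), and 8^15 mod 23 = 2.
h = q_inv·(m₁ − m₂) mod p = 3·(14 − 2) mod 17 = 2.
m = m₂ + h·q = 2 + 2·23 = 48.

48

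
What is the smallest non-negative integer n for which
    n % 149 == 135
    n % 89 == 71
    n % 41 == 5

158224

Combine the congruences pairwise.
From n ≡ 135 (mod 149) write n = 135 + 149t. Substituting into n ≡ 71 (mod 89) gives 149t ≡ 25 (mod 89), and since 60⁻¹ ≡ 46 (mod 89), t ≡ 82. Hence n ≡ 135 + 149·82 = 12353 (mod 13261).
From n ≡ 12353 (mod 13261) write n = 12353 + 13261t. Substituting into n ≡ 5 (mod 41) gives 13261t ≡ 34 (mod 41), and since 18⁻¹ ≡ 16 (mod 41), t ≡ 11. Hence n ≡ 12353 + 13261·11 = 158224 (mod 543701).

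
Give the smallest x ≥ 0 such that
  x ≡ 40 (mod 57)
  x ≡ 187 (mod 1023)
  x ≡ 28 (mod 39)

gcd(57, 1023) = 3 and 3 | (187 − 40), so the pair is consistent; merging gives x ≡ 11440 (mod 19437), where 19437 = lcm(57, 1023).
gcd(19437, 39) = 3 and 3 | (28 − 11440), so the pair is consistent; merging gives x ≡ 30877 (mod 252681), where 252681 = lcm(19437, 39).
The solution is unique modulo lcm(57, 1023, 39) = 252681.

30877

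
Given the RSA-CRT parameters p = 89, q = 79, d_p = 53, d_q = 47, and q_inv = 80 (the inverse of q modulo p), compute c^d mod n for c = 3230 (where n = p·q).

2907

m₁ = c^(d_p) mod p: c ≡ 26 (mod 89), and 26^53 mod 89 = 59.
m₂ = c^(d_q) mod q: c ≡ 70 (mod 79), and 70^47 mod 79 = 63.
h = q_inv·(m₁ − m₂) mod p = 80·(59 − 63) mod 89 = 36.
m = m₂ + h·q = 63 + 36·79 = 2907.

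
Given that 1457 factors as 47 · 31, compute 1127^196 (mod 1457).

330

Mod 47: 1127 ≡ 46; by Fermat, exponent reduces to 196 mod 46 = 12; 46^12 ≡ 1 (mod 47).
Mod 31: 1127 ≡ 11; by Fermat, exponent reduces to 196 mod 30 = 16; 11^16 ≡ 20 (mod 31).
Combine by CRT: x ≡ 1 (mod 47), x ≡ 20 (mod 31) ⇒ x ≡ 330 (mod 1457).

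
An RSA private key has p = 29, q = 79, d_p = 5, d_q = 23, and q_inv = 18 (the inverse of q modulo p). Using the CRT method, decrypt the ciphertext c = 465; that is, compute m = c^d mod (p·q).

291

m₁ = c^(d_p) mod p: c ≡ 1 (mod 29), and 1^5 mod 29 = 1.
m₂ = c^(d_q) mod q: c ≡ 70 (mod 79), and 70^23 mod 79 = 54.
h = q_inv·(m₁ − m₂) mod p = 18·(1 − 54) mod 29 = 3.
m = m₂ + h·q = 54 + 3·79 = 291.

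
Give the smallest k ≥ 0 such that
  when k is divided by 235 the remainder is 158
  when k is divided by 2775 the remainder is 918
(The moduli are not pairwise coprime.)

120243

gcd(235, 2775) = 5 and 5 | (918 − 158), so the pair is consistent; merging gives k ≡ 120243 (mod 130425), where 130425 = lcm(235, 2775).
The solution is unique modulo lcm(235, 2775) = 130425.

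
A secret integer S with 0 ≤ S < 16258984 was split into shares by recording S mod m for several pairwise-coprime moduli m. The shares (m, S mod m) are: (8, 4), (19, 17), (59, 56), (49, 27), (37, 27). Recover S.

2503780

From S ≡ 4 (mod 8) write S = 4 + 8t. Substituting into S ≡ 17 (mod 19) gives 8t ≡ 13 (mod 19), and since 8⁻¹ ≡ 12 (mod 19), t ≡ 4. Hence S ≡ 4 + 8·4 = 36 (mod 152).
From S ≡ 36 (mod 152) write S = 36 + 152t. Substituting into S ≡ 56 (mod 59) gives 152t ≡ 20 (mod 59), and since 34⁻¹ ≡ 33 (mod 59), t ≡ 11. Hence S ≡ 36 + 152·11 = 1708 (mod 8968).
From S ≡ 1708 (mod 8968) write S = 1708 + 8968t. Substituting into S ≡ 27 (mod 49) gives 8968t ≡ 34 (mod 49), and since 1⁻¹ ≡ 1 (mod 49), t ≡ 34. Hence S ≡ 1708 + 8968·34 = 306620 (mod 439432).
From S ≡ 306620 (mod 439432) write S = 306620 + 439432t. Substituting into S ≡ 27 (mod 37) gives 439432t ≡ 26 (mod 37), and since 20⁻¹ ≡ 13 (mod 37), t ≡ 5. Hence S ≡ 306620 + 439432·5 = 2503780 (mod 16258984).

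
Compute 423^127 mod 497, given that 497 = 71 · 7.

493

Mod 71: 423 ≡ 68; by Fermat, exponent reduces to 127 mod 70 = 57; 68^57 ≡ 67 (mod 71).
Mod 7: 423 ≡ 3; by Fermat, exponent reduces to 127 mod 6 = 1; 3^1 ≡ 3 (mod 7).
Combine by CRT: x ≡ 67 (mod 71), x ≡ 3 (mod 7) ⇒ x ≡ 493 (mod 497).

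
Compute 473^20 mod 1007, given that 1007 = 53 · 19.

Mod 53: 473 ≡ 49; 49^20 ≡ 46 (mod 53).
Mod 19: 473 ≡ 17; by Fermat, exponent reduces to 20 mod 18 = 2; 17^2 ≡ 4 (mod 19).
Combine by CRT: x ≡ 46 (mod 53), x ≡ 4 (mod 19) ⇒ x ≡ 99 (mod 1007).

99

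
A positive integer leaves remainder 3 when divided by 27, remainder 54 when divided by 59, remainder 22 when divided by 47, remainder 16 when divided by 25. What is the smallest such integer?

The moduli are pairwise coprime; M = 27·59·47·25 = 1871775.
M/27 = 69325; 69325 ≡ 16 (mod 27); 16·22 ≡ 1, so inverse 22.
M/59 = 31725; 31725 ≡ 42 (mod 59); 42·52 ≡ 1, so inverse 52.
M/47 = 39825; 39825 ≡ 16 (mod 47); 16·3 ≡ 1, so inverse 3.
M/25 = 74871; 74871 ≡ 21 (mod 25); 21·6 ≡ 1, so inverse 6.
N ≡ 3·69325·22 + 54·31725·52 + 22·39825·3 + 16·74871·6 = 103475316.
103475316 mod 1871775 = 527691.

527691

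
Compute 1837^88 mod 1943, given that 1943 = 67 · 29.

Mod 67: 1837 ≡ 28; by Fermat, exponent reduces to 88 mod 66 = 22; 28^22 ≡ 37 (mod 67).
Mod 29: 1837 ≡ 10; by Fermat, exponent reduces to 88 mod 28 = 4; 10^4 ≡ 24 (mod 29).
Combine by CRT: x ≡ 37 (mod 67), x ≡ 24 (mod 29) ⇒ x ≡ 372 (mod 1943).

372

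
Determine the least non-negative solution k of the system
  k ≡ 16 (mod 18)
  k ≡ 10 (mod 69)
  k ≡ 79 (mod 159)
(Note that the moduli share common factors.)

gcd(18, 69) = 3 and 3 | (10 − 16), so the pair is consistent; merging gives k ≡ 286 (mod 414), where 414 = lcm(18, 69).
gcd(414, 159) = 3 and 3 | (79 − 286), so the pair is consistent; merging gives k ≡ 11050 (mod 21942), where 21942 = lcm(414, 159).
The solution is unique modulo lcm(18, 69, 159) = 21942.

11050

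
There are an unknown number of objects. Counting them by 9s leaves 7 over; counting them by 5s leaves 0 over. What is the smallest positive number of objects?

From N ≡ 7 (mod 9) write N = 7 + 9t. Substituting into N ≡ 0 (mod 5) gives 9t ≡ 3 (mod 5), and since 4⁻¹ ≡ 4 (mod 5), t ≡ 2. Hence N ≡ 7 + 9·2 = 25 (mod 45).

25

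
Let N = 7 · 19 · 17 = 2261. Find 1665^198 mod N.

Mod 7: 1665 ≡ 6; since 6 | 198, by Fermat 6^198 ≡ 1 (mod 7).
Mod 19: 1665 ≡ 12; since 18 | 198, by Fermat 12^198 ≡ 1 (mod 19).
Mod 17: 1665 ≡ 16; by Fermat, exponent reduces to 198 mod 16 = 6; 16^6 ≡ 1 (mod 17).
Combine by CRT: x ≡ 1 (mod 7), x ≡ 1 (mod 19), x ≡ 1 (mod 17) ⇒ x ≡ 1 (mod 2261).

1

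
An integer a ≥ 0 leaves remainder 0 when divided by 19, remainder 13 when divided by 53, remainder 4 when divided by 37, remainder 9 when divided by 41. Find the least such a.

1198767

From a ≡ 0 (mod 19) write a = 0 + 19t. Substituting into a ≡ 13 (mod 53) gives 19t ≡ 13 (mod 53), and since 19⁻¹ ≡ 14 (mod 53), t ≡ 23. Hence a ≡ 0 + 19·23 = 437 (mod 1007).
From a ≡ 437 (mod 1007) write a = 437 + 1007t. Substituting into a ≡ 4 (mod 37) gives 1007t ≡ 11 (mod 37), and since 8⁻¹ ≡ 14 (mod 37), t ≡ 6. Hence a ≡ 437 + 1007·6 = 6479 (mod 37259).
From a ≡ 6479 (mod 37259) write a = 6479 + 37259t. Substituting into a ≡ 9 (mod 41) gives 37259t ≡ 8 (mod 41), and since 31⁻¹ ≡ 4 (mod 41), t ≡ 32. Hence a ≡ 6479 + 37259·32 = 1198767 (mod 1527619).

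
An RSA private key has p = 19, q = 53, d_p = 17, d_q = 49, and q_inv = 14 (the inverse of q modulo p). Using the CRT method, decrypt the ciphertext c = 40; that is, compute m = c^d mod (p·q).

276

m₁ = c^(d_p) mod p: c ≡ 2 (mod 19), and 2^17 mod 19 = 10.
m₂ = c^(d_q) mod q: c ≡ 40 (mod 53), and 40^49 mod 53 = 11.
h = q_inv·(m₁ − m₂) mod p = 14·(10 − 11) mod 19 = 5.
m = m₂ + h·q = 11 + 5·53 = 276.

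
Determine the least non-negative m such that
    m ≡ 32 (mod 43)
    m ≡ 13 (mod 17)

From m ≡ 32 (mod 43) write m = 32 + 43t. Substituting into m ≡ 13 (mod 17) gives 43t ≡ 15 (mod 17), and since 9⁻¹ ≡ 2 (mod 17), t ≡ 13. Hence m ≡ 32 + 43·13 = 591 (mod 731).

591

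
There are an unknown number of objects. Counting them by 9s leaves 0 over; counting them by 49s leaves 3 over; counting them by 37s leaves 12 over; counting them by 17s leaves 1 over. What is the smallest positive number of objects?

From N ≡ 0 (mod 9) write N = 0 + 9t. Substituting into N ≡ 3 (mod 49) gives 9t ≡ 3 (mod 49), and since 9⁻¹ ≡ 11 (mod 49), t ≡ 33. Hence N ≡ 0 + 9·33 = 297 (mod 441).
From N ≡ 297 (mod 441) write N = 297 + 441t. Substituting into N ≡ 12 (mod 37) gives 441t ≡ 11 (mod 37), and since 34⁻¹ ≡ 12 (mod 37), t ≡ 21. Hence N ≡ 297 + 441·21 = 9558 (mod 16317).
From N ≡ 9558 (mod 16317) write N = 9558 + 16317t. Substituting into N ≡ 1 (mod 17) gives 16317t ≡ 14 (mod 17), and since 14⁻¹ ≡ 11 (mod 17), t ≡ 1. Hence N ≡ 9558 + 16317·1 = 25875 (mod 277389).

25875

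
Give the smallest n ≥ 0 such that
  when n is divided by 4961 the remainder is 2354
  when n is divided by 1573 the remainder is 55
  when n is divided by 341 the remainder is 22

gcd(4961, 1573) = 121 and 121 | (55 − 2354), so the pair is consistent; merging gives n ≡ 51964 (mod 64493), where 64493 = lcm(4961, 1573).
gcd(64493, 341) = 11 and 11 | (22 − 51964), so the pair is consistent; merging gives n ≡ 890373 (mod 1999283), where 1999283 = lcm(64493, 341).
The solution is unique modulo lcm(4961, 1573, 341) = 1999283.

890373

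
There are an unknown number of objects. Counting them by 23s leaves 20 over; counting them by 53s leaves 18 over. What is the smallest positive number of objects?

From N ≡ 20 (mod 23) write N = 20 + 23t. Substituting into N ≡ 18 (mod 53) gives 23t ≡ 51 (mod 53), and since 23⁻¹ ≡ 30 (mod 53), t ≡ 46. Hence N ≡ 20 + 23·46 = 1078 (mod 1219).

1078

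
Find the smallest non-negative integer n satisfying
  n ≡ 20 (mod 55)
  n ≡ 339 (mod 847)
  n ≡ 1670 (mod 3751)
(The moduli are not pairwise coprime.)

57935

Combine the congruences pairwise.
gcd(55, 847) = 11 and 11 | (339 − 20), so the pair is consistent; merging gives n ≡ 2880 (mod 4235), where 4235 = lcm(55, 847).
gcd(4235, 3751) = 121 and 121 | (1670 − 2880), so the pair is consistent; merging gives n ≡ 57935 (mod 131285), where 131285 = lcm(4235, 3751).
The solution is unique modulo lcm(55, 847, 3751) = 131285.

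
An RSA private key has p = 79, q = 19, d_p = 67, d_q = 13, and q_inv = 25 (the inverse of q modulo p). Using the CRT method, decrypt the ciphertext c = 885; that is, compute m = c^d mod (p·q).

1227

m₁ = c^(d_p) mod p: c ≡ 16 (mod 79), and 16^67 mod 79 = 42.
m₂ = c^(d_q) mod q: c ≡ 11 (mod 19), and 11^13 mod 19 = 11.
h = q_inv·(m₁ − m₂) mod p = 25·(42 − 11) mod 79 = 64.
m = m₂ + h·q = 11 + 64·19 = 1227.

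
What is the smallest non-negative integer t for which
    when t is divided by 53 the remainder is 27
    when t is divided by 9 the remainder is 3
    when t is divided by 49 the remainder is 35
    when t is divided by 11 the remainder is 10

166341

Combine the congruences pairwise.
From t ≡ 27 (mod 53) write t = 27 + 53s. Substituting into t ≡ 3 (mod 9) gives 53s ≡ 3 (mod 9), and since 8⁻¹ ≡ 8 (mod 9), s ≡ 6. Hence t ≡ 27 + 53·6 = 345 (mod 477).
From t ≡ 345 (mod 477) write t = 345 + 477s. Substituting into t ≡ 35 (mod 49) gives 477s ≡ 33 (mod 49), and since 36⁻¹ ≡ 15 (mod 49), s ≡ 5. Hence t ≡ 345 + 477·5 = 2730 (mod 23373).
From t ≡ 2730 (mod 23373) write t = 2730 + 23373s. Substituting into t ≡ 10 (mod 11) gives 23373s ≡ 8 (mod 11), and since 9⁻¹ ≡ 5 (mod 11), s ≡ 7. Hence t ≡ 2730 + 23373·7 = 166341 (mod 257103).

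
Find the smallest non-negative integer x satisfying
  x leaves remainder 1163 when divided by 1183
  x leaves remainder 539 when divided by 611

20091

Combine the congruences pairwise.
gcd(1183, 611) = 13 and 13 | (539 − 1163), so the pair is consistent; merging gives x ≡ 20091 (mod 55601), where 55601 = lcm(1183, 611).
The solution is unique modulo lcm(1183, 611) = 55601.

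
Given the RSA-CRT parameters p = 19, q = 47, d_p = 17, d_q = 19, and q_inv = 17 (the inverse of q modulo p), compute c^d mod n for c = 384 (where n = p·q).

m₁ = c^(d_p) mod p: c ≡ 4 (mod 19), and 4^17 mod 19 = 5.
m₂ = c^(d_q) mod q: c ≡ 8 (mod 47), and 8^19 mod 47 = 27.
h = q_inv·(m₁ − m₂) mod p = 17·(5 − 27) mod 19 = 6.
m = m₂ + h·q = 27 + 6·47 = 309.

309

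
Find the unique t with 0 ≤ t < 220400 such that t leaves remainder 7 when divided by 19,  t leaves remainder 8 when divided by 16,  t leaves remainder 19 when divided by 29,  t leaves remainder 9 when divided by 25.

The moduli are pairwise coprime; N = 19·16·29·25 = 220400.
N/19 = 11600; 11600 ≡ 10 (mod 19); 10·2 ≡ 1, so inverse 2.
N/16 = 13775; 13775 ≡ 15 (mod 16); 15·15 ≡ 1, so inverse 15.
N/29 = 7600; 7600 ≡ 2 (mod 29); 2·15 ≡ 1, so inverse 15.
N/25 = 8816; 8816 ≡ 16 (mod 25); 16·11 ≡ 1, so inverse 11.
t ≡ 7·11600·2 + 8·13775·15 + 19·7600·15 + 9·8816·11 = 4854184.
4854184 mod 220400 = 5384.

5384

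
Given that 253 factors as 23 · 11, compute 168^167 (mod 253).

20

Mod 23: 168 ≡ 7; by Fermat, exponent reduces to 167 mod 22 = 13; 7^13 ≡ 20 (mod 23).
Mod 11: 168 ≡ 3; by Fermat, exponent reduces to 167 mod 10 = 7; 3^7 ≡ 9 (mod 11).
Combine by CRT: x ≡ 20 (mod 23), x ≡ 9 (mod 11) ⇒ x ≡ 20 (mod 253).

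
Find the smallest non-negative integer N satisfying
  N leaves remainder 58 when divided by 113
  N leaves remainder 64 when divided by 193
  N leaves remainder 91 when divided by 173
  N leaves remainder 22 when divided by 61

The moduli are pairwise coprime; M = 113·193·173·61 = 230150377.
M/113 = 2036729; 2036729 ≡ 17 (mod 113); 17·20 ≡ 1, so inverse 20.
M/193 = 1192489; 1192489 ≡ 135 (mod 193); 135·183 ≡ 1, so inverse 183.
M/173 = 1330349; 1330349 ≡ 152 (mod 173); 152·140 ≡ 1, so inverse 140.
M/61 = 3772957; 3772957 ≡ 46 (mod 61); 46·4 ≡ 1, so inverse 4.
N ≡ 58·2036729·20 + 64·1192489·183 + 91·1330349·140 + 22·3772957·4 = 33609703284.
33609703284 mod 230150377 = 7748242.

7748242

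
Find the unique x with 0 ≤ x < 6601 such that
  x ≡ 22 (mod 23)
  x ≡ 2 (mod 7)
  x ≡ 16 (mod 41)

The moduli are pairwise coprime; N = 23·7·41 = 6601.
N/23 = 287; 287 ≡ 11 (mod 23); 11·21 ≡ 1, so inverse 21.
N/7 = 943; 943 ≡ 5 (mod 7); 5·3 ≡ 1, so inverse 3.
N/41 = 161; 161 ≡ 38 (mod 41); 38·27 ≡ 1, so inverse 27.
x ≡ 22·287·21 + 2·943·3 + 16·161·27 = 207804.
207804 mod 6601 = 3173.

3173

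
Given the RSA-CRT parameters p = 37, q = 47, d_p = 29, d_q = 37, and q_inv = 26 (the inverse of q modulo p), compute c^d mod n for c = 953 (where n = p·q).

m₁ = c^(d_p) mod p: c ≡ 28 (mod 37), and 28^29 mod 37 = 30.
m₂ = c^(d_q) mod q: c ≡ 13 (mod 47), and 13^37 mod 47 = 30.
h = q_inv·(m₁ − m₂) mod p = 26·(30 − 30) mod 37 = 0.
m = m₂ + h·q = 30 + 0·47 = 30.

30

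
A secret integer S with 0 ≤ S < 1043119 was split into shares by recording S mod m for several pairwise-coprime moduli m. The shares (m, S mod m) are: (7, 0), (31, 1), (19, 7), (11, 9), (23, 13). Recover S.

From S ≡ 0 (mod 7) write S = 0 + 7t. Substituting into S ≡ 1 (mod 31) gives 7t ≡ 1 (mod 31), and since 7⁻¹ ≡ 9 (mod 31), t ≡ 9. Hence S ≡ 0 + 7·9 = 63 (mod 217).
From S ≡ 63 (mod 217) write S = 63 + 217t. Substituting into S ≡ 7 (mod 19) gives 217t ≡ 1 (mod 19), and since 8⁻¹ ≡ 12 (mod 19), t ≡ 12. Hence S ≡ 63 + 217·12 = 2667 (mod 4123).
From S ≡ 2667 (mod 4123) write S = 2667 + 4123t. Substituting into S ≡ 9 (mod 11) gives 4123t ≡ 4 (mod 11), and since 9⁻¹ ≡ 5 (mod 11), t ≡ 9. Hence S ≡ 2667 + 4123·9 = 39774 (mod 45353).
From S ≡ 39774 (mod 45353) write S = 39774 + 45353t. Substituting into S ≡ 13 (mod 23) gives 45353t ≡ 6 (mod 23), and since 20⁻¹ ≡ 15 (mod 23), t ≡ 21. Hence S ≡ 39774 + 45353·21 = 992187 (mod 1043119).

992187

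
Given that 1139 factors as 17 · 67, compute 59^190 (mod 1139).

225

Mod 17: 59 ≡ 8; by Fermat, exponent reduces to 190 mod 16 = 14; 8^14 ≡ 4 (mod 17).
Mod 67: 59 ≡ 59; by Fermat, exponent reduces to 190 mod 66 = 58; 59^58 ≡ 24 (mod 67).
Combine by CRT: x ≡ 4 (mod 17), x ≡ 24 (mod 67) ⇒ x ≡ 225 (mod 1139).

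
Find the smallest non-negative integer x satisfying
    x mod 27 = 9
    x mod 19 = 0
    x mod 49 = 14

From x ≡ 9 (mod 27) write x = 9 + 27t. Substituting into x ≡ 0 (mod 19) gives 27t ≡ 10 (mod 19), and since 8⁻¹ ≡ 12 (mod 19), t ≡ 6. Hence x ≡ 9 + 27·6 = 171 (mod 513).
From x ≡ 171 (mod 513) write x = 171 + 513t. Substituting into x ≡ 14 (mod 49) gives 513t ≡ 39 (mod 49), and since 23⁻¹ ≡ 32 (mod 49), t ≡ 23. Hence x ≡ 171 + 513·23 = 11970 (mod 25137).

11970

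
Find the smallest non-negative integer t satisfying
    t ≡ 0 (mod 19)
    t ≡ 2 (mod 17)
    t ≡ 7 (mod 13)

1957

From t ≡ 0 (mod 19) write t = 0 + 19s. Substituting into t ≡ 2 (mod 17) gives 19s ≡ 2 (mod 17), and since 2⁻¹ ≡ 9 (mod 17), s ≡ 1. Hence t ≡ 0 + 19·1 = 19 (mod 323).
From t ≡ 19 (mod 323) write t = 19 + 323s. Substituting into t ≡ 7 (mod 13) gives 323s ≡ 1 (mod 13), and since 11⁻¹ ≡ 6 (mod 13), s ≡ 6. Hence t ≡ 19 + 323·6 = 1957 (mod 4199).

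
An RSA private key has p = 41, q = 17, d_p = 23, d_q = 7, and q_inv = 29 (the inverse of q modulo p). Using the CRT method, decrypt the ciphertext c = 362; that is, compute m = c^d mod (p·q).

384

m₁ = c^(d_p) mod p: c ≡ 34 (mod 41), and 34^23 mod 41 = 15.
m₂ = c^(d_q) mod q: c ≡ 5 (mod 17), and 5^7 mod 17 = 10.
h = q_inv·(m₁ − m₂) mod p = 29·(15 − 10) mod 41 = 22.
m = m₂ + h·q = 10 + 22·17 = 384.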